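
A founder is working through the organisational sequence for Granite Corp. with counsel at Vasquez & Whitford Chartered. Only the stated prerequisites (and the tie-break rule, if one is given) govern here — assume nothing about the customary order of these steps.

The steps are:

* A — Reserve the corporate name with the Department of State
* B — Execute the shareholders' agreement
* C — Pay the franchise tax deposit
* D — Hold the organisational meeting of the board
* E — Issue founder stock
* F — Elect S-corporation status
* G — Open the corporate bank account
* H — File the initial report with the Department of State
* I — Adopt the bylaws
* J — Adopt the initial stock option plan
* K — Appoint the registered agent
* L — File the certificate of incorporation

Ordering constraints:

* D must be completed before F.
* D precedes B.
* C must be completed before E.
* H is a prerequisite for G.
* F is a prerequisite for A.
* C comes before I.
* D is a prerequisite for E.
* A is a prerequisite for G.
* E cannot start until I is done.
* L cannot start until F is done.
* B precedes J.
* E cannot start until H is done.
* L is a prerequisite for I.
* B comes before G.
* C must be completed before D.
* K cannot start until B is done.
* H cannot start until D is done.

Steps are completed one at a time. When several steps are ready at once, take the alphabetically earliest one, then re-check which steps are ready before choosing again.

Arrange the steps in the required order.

C, D, B, F, A, H, G, J, K, L, I, E

C is the only step with nothing outstanding, so it goes first.
D needed C, now all done → D.
Now B, F and H have their prerequisites met. B has the earlier label, so B next.
Now F, H, J and K have their prerequisites met. F has the earlier label, so F next.
A and L now also ready, so the ready set is {A, H, J, K, L}; A has the earlier label → A.
Ready: H, J, K and L. H has the earlier label → H.
Now G, J, K and L have their prerequisites met. G has the earlier label, so G next.
Now J, K and L have their prerequisites met. J has the earlier label, so J next.
Now K and L have their prerequisites met. K has the earlier label, so K next.
Next only L has its prerequisites met → L.
I needed C and L, now all done → I.
E is the only step now ready → E.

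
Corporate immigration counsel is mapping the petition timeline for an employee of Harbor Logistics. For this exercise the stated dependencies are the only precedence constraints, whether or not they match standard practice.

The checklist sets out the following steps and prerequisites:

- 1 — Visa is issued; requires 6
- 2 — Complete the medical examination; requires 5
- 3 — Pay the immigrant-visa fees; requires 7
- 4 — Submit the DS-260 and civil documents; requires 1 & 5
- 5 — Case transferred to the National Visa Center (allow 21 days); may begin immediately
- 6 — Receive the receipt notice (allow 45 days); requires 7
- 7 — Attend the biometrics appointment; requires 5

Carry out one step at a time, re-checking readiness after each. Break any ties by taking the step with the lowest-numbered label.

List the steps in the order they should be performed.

5 2 7 3 6 1 4

5 has no prerequisites → 5 first.
2 and 7 are both available; 2 has the earlier label → 2.
7 is the only step now ready → 7.
Now 3 and 6 have their prerequisites met. 3 has the earlier label, so 3 next.
That leaves 6 as the only ready step → 6.
That leaves 1 as the only ready step → 1.
That leaves 4 as the only ready step → 4.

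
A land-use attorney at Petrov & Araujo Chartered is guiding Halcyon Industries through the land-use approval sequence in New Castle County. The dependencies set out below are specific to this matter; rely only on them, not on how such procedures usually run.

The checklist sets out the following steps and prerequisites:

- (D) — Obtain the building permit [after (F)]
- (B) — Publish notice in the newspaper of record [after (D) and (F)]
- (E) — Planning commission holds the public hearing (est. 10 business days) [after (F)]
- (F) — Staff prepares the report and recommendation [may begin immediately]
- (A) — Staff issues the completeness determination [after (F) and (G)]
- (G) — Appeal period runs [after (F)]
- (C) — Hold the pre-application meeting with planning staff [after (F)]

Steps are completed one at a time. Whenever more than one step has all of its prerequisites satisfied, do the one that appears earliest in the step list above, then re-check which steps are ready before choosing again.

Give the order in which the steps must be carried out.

(F) has no prerequisites → (F) first.
(D), (E), (G) and (C) are all available; (D) is listed earlier → (D).
Ready: (B), (E), (G) and (C). (B) is listed earlier → (B).
Now (E), (G) and (C) have their prerequisites met. (E) is listed earlier, so (E) next.
(G) and (C) are both available; (G) is listed earlier → (G).
Ready: (A) and (C). (A) is listed earlier → (A).
Next only (C) has its prerequisites met → (C).

(F), (D), (B), (E), (G), (A), (C)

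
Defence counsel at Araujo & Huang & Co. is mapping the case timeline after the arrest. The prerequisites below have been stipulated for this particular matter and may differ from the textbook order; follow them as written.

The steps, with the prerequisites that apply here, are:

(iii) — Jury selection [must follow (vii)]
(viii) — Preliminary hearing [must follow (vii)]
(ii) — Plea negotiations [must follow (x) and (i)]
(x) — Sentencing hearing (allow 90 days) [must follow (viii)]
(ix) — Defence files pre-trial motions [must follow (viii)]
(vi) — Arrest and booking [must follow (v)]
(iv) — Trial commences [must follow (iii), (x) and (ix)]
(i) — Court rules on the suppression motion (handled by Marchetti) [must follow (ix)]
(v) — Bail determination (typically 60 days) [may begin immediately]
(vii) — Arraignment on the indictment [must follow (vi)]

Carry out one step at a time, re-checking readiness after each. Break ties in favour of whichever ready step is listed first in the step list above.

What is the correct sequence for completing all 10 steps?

(v) (vi) (vii) (iii) (viii) (x) (ix) (iv) (i) (ii)

(v) has no prerequisites → (v) first.
That leaves (vi) as the only ready step → (vi).
(vii) needed (vi), now all done → (vii).
Now (iii) and (viii) have their prerequisites met. (iii) is listed earlier, so (iii) next.
Next only (viii) has its prerequisites met → (viii).
(x) and (ix) are both available; (x) is listed earlier → (x).
Next only (ix) has its prerequisites met → (ix).
Now (iv) and (i) have their prerequisites met. (iv) is listed earlier, so (iv) next.
(i) is the only step now ready → (i).
(ii) needed (x) and (i), now all done → (ii).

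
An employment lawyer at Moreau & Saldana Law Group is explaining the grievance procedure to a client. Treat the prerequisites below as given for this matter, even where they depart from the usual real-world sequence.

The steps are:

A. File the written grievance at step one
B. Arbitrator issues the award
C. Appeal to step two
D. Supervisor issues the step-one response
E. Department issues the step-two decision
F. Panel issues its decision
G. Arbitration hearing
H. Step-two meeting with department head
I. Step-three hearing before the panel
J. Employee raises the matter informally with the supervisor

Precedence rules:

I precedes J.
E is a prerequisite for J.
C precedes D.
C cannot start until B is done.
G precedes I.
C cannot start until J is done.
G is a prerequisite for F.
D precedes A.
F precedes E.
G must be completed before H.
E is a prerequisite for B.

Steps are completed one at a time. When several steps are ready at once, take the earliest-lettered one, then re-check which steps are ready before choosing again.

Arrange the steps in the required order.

G has no prerequisites → G first.
F, H and I are all available; F has the earlier label → F.
E now also ready, so the ready set is {E, H, I}; E has the earlier label → E.
Now B, H and I have their prerequisites met. B has the earlier label, so B next.
Now H and I have their prerequisites met. H has the earlier label, so H next.
I needed G, now all done → I.
J needed E and I, now all done → J.
That leaves C as the only ready step → C.
D is the only step now ready → D.
A needed D, now all done → A.

G, F, E, B, H, I, J, C, D, A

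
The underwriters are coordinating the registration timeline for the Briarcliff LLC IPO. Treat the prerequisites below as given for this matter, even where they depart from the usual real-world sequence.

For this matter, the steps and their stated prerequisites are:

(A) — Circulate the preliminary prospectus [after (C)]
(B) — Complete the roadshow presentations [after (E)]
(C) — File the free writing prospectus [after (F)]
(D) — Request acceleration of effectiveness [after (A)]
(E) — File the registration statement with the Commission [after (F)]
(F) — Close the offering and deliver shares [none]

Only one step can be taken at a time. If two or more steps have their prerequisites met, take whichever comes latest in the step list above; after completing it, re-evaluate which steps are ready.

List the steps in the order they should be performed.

(F) is the only step with nothing outstanding, so it goes first.
Ready: (E) and (C). (E) is listed later → (E).
(B) now also ready, so the ready set is {(C), (B)}; (C) is listed later → (C).
(A) now also ready, so the ready set is {(B), (A)}; (B) is listed later → (B).
That leaves (A) as the only ready step → (A).
That leaves (D) as the only ready step → (D).

(F), (E), (C), (B), (A), (D)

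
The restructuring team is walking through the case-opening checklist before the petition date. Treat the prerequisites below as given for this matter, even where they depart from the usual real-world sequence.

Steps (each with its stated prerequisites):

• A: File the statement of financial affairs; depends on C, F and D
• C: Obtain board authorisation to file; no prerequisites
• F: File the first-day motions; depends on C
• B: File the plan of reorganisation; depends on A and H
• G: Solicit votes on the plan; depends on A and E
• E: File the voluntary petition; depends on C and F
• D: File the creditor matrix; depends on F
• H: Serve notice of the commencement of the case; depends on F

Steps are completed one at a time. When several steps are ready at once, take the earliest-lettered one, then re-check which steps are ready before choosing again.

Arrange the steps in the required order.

Only C has no prerequisites, so it is first.
F is the only step now ready → F.
Now D, E and H have their prerequisites met. D has the earlier label, so D next.
A now also ready, so the ready set is {A, E, H}; A has the earlier label → A.
E and H are both available; E has the earlier label → E.
G now also ready, so the ready set is {G, H}; G has the earlier label → G.
H needed F, now all done → H.
B needed A and H, now all done → B.

C F D A E G H B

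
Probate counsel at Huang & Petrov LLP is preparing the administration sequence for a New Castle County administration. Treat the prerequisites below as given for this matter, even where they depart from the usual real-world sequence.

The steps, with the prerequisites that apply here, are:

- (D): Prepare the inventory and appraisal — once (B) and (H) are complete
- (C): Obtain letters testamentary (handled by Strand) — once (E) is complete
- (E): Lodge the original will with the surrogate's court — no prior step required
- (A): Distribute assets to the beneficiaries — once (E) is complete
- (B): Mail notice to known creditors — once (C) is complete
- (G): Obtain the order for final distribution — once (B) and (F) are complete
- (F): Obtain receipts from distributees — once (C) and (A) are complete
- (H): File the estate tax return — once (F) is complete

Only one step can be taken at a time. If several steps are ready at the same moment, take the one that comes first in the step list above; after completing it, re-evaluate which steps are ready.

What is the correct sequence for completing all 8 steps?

(E) (C) (A) (B) (F) (G) (H) (D)

(E) is the only step with nothing outstanding, so it goes first.
(C) and (A) are both available; (C) is listed earlier → (C).
Now (A) and (B) have their prerequisites met. (A) is listed earlier, so (A) next.
Ready: (B) and (F). (B) is listed earlier → (B).
Next only (F) has its prerequisites met → (F).
Ready: (G) and (H). (G) is listed earlier → (G).
(H) needed (F), now all done → (H).
(D) needed (B) and (H), now all done → (D).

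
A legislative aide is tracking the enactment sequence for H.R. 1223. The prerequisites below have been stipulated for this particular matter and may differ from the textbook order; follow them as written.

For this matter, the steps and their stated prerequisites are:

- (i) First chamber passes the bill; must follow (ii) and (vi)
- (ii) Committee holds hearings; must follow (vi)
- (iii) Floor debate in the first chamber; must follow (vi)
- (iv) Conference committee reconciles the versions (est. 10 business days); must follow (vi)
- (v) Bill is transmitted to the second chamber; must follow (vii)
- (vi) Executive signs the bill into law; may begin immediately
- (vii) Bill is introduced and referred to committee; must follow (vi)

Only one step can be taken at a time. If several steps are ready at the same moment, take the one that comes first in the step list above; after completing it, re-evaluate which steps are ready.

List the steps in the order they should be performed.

(vi) has no prerequisites → (vi) first.
Ready: (ii), (iii), (iv) and (vii). (ii) is listed earlier → (ii).
(i) now also ready, so the ready set is {(i), (iii), (iv), (vii)}; (i) is listed earlier → (i).
Ready: (iii), (iv) and (vii). (iii) is listed earlier → (iii).
(iv) and (vii) are both available; (iv) is listed earlier → (iv).
(vii) needed (vi), now all done → (vii).
(v) needed (vii), now all done → (v).

(vi), (ii), (i), (iii), (iv), (vii), (v)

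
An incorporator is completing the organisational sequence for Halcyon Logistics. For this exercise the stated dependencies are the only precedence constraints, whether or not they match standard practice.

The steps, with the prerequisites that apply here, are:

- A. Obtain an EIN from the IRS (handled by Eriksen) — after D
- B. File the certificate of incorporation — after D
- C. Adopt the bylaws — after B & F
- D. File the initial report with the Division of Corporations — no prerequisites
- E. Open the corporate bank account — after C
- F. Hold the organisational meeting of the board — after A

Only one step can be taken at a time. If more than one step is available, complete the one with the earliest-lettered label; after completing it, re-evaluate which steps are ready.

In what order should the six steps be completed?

D → A → B → F → C → E

Only D has no prerequisites, so it is first.
Now A and B have their prerequisites met. A has the earlier label, so A next.
F now also ready, so the ready set is {B, F}; B has the earlier label → B.
That leaves F as the only ready step → F.
C is the only step now ready → C.
E needed C, now all done → E.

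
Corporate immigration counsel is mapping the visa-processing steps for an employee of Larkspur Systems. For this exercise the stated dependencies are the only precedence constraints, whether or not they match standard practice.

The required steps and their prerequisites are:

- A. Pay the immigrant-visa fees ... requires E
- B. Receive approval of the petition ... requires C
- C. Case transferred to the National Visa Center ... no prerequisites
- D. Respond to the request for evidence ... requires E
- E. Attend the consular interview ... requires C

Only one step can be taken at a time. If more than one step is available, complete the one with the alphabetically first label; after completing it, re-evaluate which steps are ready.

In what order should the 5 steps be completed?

C, B, E, A, D

C is the only step with nothing outstanding, so it goes first.
Now B and E have their prerequisites met. B has the earlier label, so B next.
E needed C, now all done → E.
A and D are both available; A has the earlier label → A.
That leaves D as the only ready step → D.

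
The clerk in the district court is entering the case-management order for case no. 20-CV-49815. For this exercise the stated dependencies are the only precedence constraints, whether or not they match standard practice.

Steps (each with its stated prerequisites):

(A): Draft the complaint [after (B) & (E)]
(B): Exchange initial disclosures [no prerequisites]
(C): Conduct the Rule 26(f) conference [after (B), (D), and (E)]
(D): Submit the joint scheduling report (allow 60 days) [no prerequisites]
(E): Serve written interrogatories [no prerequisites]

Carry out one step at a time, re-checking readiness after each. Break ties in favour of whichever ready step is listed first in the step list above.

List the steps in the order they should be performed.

(B) (D) (E) (A) (C)

(B), (D) and (E) have no prerequisites; (B) is listed earlier, so (B) is first.
Now (D) and (E) have their prerequisites met. (D) is listed earlier, so (D) next.
(E) is the only step now ready → (E).
(A) and (C) are both available; (A) is listed earlier → (A).
(C) needed (B), (D) and (E), now all done → (C).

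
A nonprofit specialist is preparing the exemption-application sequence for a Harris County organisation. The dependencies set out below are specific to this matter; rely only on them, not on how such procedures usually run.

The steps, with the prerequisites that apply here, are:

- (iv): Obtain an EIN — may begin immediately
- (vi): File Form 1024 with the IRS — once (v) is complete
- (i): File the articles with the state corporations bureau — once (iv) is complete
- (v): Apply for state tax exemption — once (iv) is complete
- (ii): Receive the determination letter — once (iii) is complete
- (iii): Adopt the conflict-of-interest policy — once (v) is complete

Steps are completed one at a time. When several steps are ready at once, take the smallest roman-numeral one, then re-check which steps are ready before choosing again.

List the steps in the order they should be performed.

(iv) has no prerequisites → (iv) first.
Ready: (i) and (v). (i) has the earlier label → (i).
(v) needed (iv), now all done → (v).
(iii) and (vi) are both available; (iii) has the earlier label → (iii).
(ii) and (vi) are both available; (ii) has the earlier label → (ii).
(vi) is the only step now ready → (vi).

(iv), (i), (v), (iii), (ii), (vi)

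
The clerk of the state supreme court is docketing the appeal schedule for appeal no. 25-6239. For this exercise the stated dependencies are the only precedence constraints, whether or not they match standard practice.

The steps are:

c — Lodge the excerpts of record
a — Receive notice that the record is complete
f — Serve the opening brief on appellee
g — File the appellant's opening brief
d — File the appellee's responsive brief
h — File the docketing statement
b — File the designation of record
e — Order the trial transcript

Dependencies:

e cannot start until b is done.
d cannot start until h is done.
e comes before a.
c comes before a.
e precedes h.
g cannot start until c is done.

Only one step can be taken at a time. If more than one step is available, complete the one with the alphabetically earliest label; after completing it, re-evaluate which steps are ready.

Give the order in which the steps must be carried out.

Nothing is required for b, c and f. b has the earlier label → b first.
e now also ready, so the ready set is {c, e, f}; c has the earlier label → c.
g now also ready, so the ready set is {e, f, g}; e has the earlier label → e.
Ready: a, f, g and h. a has the earlier label → a.
Now f, g and h have their prerequisites met. f has the earlier label, so f next.
Ready: g and h. g has the earlier label → g.
h needed e, now all done → h.
d needed h, now all done → d.

b, c, e, a, f, g, h, d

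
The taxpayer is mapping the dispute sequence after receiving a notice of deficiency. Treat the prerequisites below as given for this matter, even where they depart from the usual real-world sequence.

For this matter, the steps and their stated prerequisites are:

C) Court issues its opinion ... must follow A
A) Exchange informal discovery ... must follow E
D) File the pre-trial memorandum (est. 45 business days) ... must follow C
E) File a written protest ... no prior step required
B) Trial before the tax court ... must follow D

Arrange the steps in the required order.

E, A, C, D, B

E is the only step with nothing outstanding, so it goes first.
A needed E, now all done → A.
C needed A, now all done → C.
Next only D has its prerequisites met → D.
B is the only step now ready → B.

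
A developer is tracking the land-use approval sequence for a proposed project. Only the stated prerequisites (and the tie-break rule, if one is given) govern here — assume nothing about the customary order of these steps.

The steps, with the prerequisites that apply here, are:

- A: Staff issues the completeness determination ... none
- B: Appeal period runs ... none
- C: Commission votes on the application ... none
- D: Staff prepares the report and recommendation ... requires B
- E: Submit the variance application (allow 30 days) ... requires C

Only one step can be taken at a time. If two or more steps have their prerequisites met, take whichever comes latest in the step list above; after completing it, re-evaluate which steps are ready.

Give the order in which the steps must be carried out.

C E B D A

Nothing is required for C, B and A. C is listed later → C first.
E now also ready, so the ready set is {E, B, A}; E is listed later → E.
Ready: B and A. B is listed later → B.
Now D and A have their prerequisites met. D is listed later, so D next.
That leaves A as the only ready step → A.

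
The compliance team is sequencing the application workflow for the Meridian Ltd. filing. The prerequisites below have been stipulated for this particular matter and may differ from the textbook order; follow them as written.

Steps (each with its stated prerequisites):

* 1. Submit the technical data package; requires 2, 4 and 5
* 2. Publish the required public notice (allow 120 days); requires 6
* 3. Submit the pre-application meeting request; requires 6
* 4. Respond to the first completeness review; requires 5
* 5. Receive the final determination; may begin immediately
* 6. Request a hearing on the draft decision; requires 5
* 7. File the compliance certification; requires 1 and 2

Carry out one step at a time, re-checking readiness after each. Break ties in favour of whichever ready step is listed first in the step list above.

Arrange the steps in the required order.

5 is the only step with nothing outstanding, so it goes first.
Now 4 and 6 have their prerequisites met. 4 is listed earlier, so 4 next.
That leaves 6 as the only ready step → 6.
2 and 3 are both available; 2 is listed earlier → 2.
1 and 3 are both available; 1 is listed earlier → 1.
Ready: 3 and 7. 3 is listed earlier → 3.
7 is the only step now ready → 7.

5, 4, 6, 2, 1, 3, 7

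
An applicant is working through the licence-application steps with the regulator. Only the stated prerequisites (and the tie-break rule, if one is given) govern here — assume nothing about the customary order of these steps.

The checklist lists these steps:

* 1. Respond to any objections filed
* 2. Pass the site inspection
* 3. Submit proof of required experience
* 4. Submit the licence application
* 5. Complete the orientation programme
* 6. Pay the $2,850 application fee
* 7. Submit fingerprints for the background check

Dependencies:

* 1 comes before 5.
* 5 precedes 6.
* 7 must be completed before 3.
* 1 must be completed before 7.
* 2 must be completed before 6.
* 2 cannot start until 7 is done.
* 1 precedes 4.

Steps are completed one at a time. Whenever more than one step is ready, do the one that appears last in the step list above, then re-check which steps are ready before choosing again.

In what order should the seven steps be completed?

1, 7, 5, 4, 3, 2, 6

1 has no prerequisites → 1 first.
Now 7, 5 and 4 have their prerequisites met. 7 is listed later, so 7 next.
Ready: 5, 4, 3 and 2. 5 is listed later → 5.
4, 3 and 2 are all available; 4 is listed later → 4.
Now 3 and 2 have their prerequisites met. 3 is listed later, so 3 next.
2 is the only step now ready → 2.
6 is the only step now ready → 6.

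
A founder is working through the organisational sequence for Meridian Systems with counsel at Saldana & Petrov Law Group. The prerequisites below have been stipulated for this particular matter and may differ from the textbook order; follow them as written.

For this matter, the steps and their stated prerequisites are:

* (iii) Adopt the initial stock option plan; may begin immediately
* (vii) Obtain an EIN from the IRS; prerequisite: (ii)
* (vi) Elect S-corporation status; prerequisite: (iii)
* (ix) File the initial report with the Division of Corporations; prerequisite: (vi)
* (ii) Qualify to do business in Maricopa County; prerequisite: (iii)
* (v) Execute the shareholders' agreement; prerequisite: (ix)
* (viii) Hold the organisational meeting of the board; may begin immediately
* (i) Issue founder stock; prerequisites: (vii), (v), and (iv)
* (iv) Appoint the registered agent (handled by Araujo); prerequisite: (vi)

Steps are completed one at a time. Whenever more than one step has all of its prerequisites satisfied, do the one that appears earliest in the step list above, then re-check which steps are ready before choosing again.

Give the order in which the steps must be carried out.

(iii) and (viii) have no prerequisites; (iii) is listed earlier, so (iii) is first.
Now (vi), (ii) and (viii) have their prerequisites met. (vi) is listed earlier, so (vi) next.
Now (ix), (ii), (viii) and (iv) have their prerequisites met. (ix) is listed earlier, so (ix) next.
(ii), (v), (viii) and (iv) are all available; (ii) is listed earlier → (ii).
Ready: (vii), (v), (viii) and (iv). (vii) is listed earlier → (vii).
Ready: (v), (viii) and (iv). (v) is listed earlier → (v).
Now (viii) and (iv) have their prerequisites met. (viii) is listed earlier, so (viii) next.
(iv) is the only step now ready → (iv).
Next only (i) has its prerequisites met → (i).

(iii) (vi) (ix) (ii) (vii) (v) (viii) (iv) (i)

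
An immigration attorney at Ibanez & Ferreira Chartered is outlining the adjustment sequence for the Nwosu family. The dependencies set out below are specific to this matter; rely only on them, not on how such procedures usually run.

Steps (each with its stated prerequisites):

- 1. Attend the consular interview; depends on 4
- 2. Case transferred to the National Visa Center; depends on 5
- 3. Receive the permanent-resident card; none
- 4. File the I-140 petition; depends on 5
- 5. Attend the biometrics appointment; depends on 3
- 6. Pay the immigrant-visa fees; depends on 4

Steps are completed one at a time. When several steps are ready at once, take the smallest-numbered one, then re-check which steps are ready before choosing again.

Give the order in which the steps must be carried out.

3 → 5 → 2 → 4 → 1 → 6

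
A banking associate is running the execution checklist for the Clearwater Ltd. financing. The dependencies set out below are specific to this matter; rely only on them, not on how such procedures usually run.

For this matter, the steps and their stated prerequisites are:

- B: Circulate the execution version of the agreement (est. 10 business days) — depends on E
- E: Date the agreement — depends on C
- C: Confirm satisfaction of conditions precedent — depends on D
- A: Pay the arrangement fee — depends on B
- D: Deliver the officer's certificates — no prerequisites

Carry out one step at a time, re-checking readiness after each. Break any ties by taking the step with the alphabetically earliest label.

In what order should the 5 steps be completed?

D is the only step with nothing outstanding, so it goes first.
C is the only step now ready → C.
Next only E has its prerequisites met → E.
B needed E, now all done → B.
That leaves A as the only ready step → A.

D, C, E, B, A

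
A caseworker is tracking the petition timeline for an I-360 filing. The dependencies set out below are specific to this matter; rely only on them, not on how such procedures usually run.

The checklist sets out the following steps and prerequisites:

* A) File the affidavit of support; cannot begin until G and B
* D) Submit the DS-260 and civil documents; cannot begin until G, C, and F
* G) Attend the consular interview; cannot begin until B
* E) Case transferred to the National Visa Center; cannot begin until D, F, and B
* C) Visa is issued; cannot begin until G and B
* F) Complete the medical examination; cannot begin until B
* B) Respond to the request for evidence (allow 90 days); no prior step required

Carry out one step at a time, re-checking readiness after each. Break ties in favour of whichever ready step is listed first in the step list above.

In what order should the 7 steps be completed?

B, G, A, C, F, D, E

B is the only step with nothing outstanding, so it goes first.
G and F are both available; G is listed earlier → G.
A and C now also ready, so the ready set is {A, C, F}; A is listed earlier → A.
Ready: C and F. C is listed earlier → C.
Next only F has its prerequisites met → F.
D is the only step now ready → D.
E is the only step now ready → E.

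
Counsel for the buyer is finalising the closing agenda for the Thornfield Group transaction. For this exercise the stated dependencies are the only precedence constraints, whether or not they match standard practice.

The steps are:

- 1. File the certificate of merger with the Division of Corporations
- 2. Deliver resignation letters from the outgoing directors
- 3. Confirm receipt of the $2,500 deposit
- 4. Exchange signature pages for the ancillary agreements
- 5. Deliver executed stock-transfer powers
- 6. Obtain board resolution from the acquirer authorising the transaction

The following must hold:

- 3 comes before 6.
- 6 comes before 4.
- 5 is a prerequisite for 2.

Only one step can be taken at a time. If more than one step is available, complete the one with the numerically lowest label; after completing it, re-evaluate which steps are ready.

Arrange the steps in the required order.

1, 3 and 5 have no prerequisites; 1 has the earlier label, so 1 is first.
Ready: 3 and 5. 3 has the earlier label → 3.
Now 5 and 6 have their prerequisites met. 5 has the earlier label, so 5 next.
2 now also ready, so the ready set is {2, 6}; 2 has the earlier label → 2.
6 is the only step now ready → 6.
4 needed 6, now all done → 4.

1 → 3 → 5 → 2 → 6 → 4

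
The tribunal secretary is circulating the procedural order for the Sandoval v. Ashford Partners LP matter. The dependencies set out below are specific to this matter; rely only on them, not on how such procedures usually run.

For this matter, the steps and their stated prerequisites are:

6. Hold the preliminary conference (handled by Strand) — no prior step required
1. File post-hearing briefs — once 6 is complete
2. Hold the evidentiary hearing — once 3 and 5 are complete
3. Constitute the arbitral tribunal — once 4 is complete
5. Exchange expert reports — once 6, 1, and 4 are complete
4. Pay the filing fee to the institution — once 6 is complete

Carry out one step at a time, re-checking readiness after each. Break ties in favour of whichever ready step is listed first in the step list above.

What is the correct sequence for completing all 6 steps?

6 has no prerequisites → 6 first.
Ready: 1 and 4. 1 is listed earlier → 1.
Next only 4 has its prerequisites met → 4.
Ready: 3 and 5. 3 is listed earlier → 3.
5 needed 6, 1 and 4, now all done → 5.
2 needed 3 and 5, now all done → 2.

6, 1, 4, 3, 5, 2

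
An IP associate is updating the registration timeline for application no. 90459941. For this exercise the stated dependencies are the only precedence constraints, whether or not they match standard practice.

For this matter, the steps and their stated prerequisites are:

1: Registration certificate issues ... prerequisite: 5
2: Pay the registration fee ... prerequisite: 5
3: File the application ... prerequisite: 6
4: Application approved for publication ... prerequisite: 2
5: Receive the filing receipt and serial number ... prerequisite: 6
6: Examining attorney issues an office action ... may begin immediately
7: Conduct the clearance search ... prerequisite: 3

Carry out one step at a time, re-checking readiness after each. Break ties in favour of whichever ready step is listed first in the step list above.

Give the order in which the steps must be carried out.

6 is the only step with nothing outstanding, so it goes first.
3 and 5 are both available; 3 is listed earlier → 3.
Now 5 and 7 have their prerequisites met. 5 is listed earlier, so 5 next.
1 and 2 now also ready, so the ready set is {1, 2, 7}; 1 is listed earlier → 1.
2 and 7 are both available; 2 is listed earlier → 2.
Now 4 and 7 have their prerequisites met. 4 is listed earlier, so 4 next.
7 is the only step now ready → 7.

6, 3, 5, 1, 2, 4, 7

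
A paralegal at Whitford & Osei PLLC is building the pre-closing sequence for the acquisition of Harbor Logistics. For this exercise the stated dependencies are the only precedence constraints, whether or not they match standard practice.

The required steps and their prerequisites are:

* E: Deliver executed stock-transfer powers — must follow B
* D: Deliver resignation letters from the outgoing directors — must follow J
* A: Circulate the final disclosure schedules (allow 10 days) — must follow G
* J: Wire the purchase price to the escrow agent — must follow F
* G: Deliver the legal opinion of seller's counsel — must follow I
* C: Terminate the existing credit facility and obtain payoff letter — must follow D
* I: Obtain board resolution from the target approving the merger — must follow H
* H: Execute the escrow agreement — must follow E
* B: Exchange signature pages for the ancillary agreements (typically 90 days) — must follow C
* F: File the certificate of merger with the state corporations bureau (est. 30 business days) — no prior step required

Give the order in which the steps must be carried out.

F, J, D, C, B, E, H, I, G, A

F is the only step with nothing outstanding, so it goes first.
That leaves J as the only ready step → J.
Next only D has its prerequisites met → D.
C is the only step now ready → C.
B is the only step now ready → B.
That leaves E as the only ready step → E.
Next only H has its prerequisites met → H.
Next only I has its prerequisites met → I.
G needed I, now all done → G.
Next only A has its prerequisites met → A.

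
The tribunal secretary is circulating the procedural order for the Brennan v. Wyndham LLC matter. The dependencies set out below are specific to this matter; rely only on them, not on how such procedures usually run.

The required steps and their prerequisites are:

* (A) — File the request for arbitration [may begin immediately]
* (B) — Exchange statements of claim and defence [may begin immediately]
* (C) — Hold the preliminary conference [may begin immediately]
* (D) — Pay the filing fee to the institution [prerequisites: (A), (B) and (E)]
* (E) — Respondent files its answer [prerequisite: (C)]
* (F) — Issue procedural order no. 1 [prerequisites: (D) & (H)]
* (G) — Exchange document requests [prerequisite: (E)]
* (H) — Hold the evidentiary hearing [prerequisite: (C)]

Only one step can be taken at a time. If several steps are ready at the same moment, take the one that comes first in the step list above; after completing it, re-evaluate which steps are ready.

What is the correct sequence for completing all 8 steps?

Nothing is required for (A), (B) and (C). (A) is listed earlier → (A) first.
(B) and (C) are both available; (B) is listed earlier → (B).
That leaves (C) as the only ready step → (C).
(E) and (H) are both available; (E) is listed earlier → (E).
Ready: (D), (G) and (H). (D) is listed earlier → (D).
Ready: (G) and (H). (G) is listed earlier → (G).
That leaves (H) as the only ready step → (H).
(F) needed (D) and (H), now all done → (F).

(A), (B), (C), (E), (D), (G), (H), (F)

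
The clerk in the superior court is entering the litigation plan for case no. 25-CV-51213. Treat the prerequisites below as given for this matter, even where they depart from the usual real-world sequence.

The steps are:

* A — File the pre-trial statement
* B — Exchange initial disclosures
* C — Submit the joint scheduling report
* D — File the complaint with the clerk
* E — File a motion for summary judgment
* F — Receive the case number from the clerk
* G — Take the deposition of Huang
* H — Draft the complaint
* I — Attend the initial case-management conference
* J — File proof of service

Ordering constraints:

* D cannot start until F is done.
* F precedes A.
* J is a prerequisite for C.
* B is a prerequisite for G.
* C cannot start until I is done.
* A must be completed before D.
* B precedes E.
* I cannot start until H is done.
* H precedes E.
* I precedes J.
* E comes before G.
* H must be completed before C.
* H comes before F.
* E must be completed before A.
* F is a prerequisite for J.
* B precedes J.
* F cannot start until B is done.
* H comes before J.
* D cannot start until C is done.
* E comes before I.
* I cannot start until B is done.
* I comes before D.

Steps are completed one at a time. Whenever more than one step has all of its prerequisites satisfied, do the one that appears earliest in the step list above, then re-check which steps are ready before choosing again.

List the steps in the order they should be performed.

B → H → E → F → A → G → I → J → C → D

Nothing is required for B and H. B is listed earlier → B first.
Next only H has its prerequisites met → H.
Ready: E and F. E is listed earlier → E.
Ready: F, G and I. F is listed earlier → F.
A, G and I are all available; A is listed earlier → A.
Now G and I have their prerequisites met. G is listed earlier, so G next.
I needed B, E and H, now all done → I.
J needed B, F, H and I, now all done → J.
C needed H, I and J, now all done → C.
D needed A, C, F and I, now all done → D.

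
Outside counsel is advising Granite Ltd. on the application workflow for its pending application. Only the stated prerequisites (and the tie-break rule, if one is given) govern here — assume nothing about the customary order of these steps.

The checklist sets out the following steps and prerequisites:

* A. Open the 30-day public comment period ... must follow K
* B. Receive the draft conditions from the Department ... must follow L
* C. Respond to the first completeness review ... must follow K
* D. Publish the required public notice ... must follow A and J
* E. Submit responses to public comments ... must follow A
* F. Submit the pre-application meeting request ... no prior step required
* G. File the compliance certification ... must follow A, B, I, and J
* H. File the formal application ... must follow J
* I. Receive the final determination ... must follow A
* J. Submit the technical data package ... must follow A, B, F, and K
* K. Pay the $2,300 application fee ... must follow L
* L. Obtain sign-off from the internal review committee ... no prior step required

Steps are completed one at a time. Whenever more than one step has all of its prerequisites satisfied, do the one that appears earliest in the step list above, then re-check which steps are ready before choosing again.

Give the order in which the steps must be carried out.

Nothing is required for F and L. F is listed earlier → F first.
That leaves L as the only ready step → L.
B and K are both available; B is listed earlier → B.
K needed L, now all done → K.
Now A and C have their prerequisites met. A is listed earlier, so A next.
Ready: C, E, I and J. C is listed earlier → C.
Now E, I and J have their prerequisites met. E is listed earlier, so E next.
Ready: I and J. I is listed earlier → I.
J is the only step now ready → J.
Now D, G and H have their prerequisites met. D is listed earlier, so D next.
Now G and H have their prerequisites met. G is listed earlier, so G next.
H is the only step now ready → H.

F L B K A C E I J D G H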